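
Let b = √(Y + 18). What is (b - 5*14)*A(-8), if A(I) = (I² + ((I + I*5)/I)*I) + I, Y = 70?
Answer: -560 + 16*√22 ≈ -484.95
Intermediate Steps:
b = 2*√22 (b = √(70 + 18) = √88 = 2*√22 ≈ 9.3808)
A(I) = I² + 7*I (A(I) = (I² + ((I + 5*I)/I)*I) + I = (I² + ((6*I)/I)*I) + I = (I² + 6*I) + I = I² + 7*I)
(b - 5*14)*A(-8) = (2*√22 - 5*14)*(-8*(7 - 8)) = (2*√22 - 70)*(-8*(-1)) = (-70 + 2*√22)*8 = -560 + 16*√22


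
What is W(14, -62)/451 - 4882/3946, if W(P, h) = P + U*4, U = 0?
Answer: -1073269/889823 ≈ -1.2062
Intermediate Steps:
W(P, h) = P (W(P, h) = P + 0*4 = P + 0 = P)
W(14, -62)/451 - 4882/3946 = 14/451 - 4882/3946 = 14*(1/451) - 4882*1/3946 = 14/451 - 2441/1973 = -1073269/889823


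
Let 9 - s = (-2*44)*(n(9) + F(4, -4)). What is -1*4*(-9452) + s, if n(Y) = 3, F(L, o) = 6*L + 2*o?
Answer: 39489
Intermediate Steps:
F(L, o) = 2*o + 6*L
s = 1681 (s = 9 - (-2*44)*(3 + (2*(-4) + 6*4)) = 9 - (-88)*(3 + (-8 + 24)) = 9 - (-88)*(3 + 16) = 9 - (-88)*19 = 9 - 1*(-1672) = 9 + 1672 = 1681)
-1*4*(-9452) + s = -1*4*(-9452) + 1681 = -4*(-9452) + 1681 = 37808 + 1681 = 39489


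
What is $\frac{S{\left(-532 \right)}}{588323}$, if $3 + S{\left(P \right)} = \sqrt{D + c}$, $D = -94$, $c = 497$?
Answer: $- \frac{3}{588323} + \frac{\sqrt{403}}{588323} \approx 2.9023 \cdot 10^{-5}$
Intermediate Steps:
$S{\left(P \right)} = -3 + \sqrt{403}$ ($S{\left(P \right)} = -3 + \sqrt{-94 + 497} = -3 + \sqrt{403}$)
$\frac{S{\left(-532 \right)}}{588323} = \frac{-3 + \sqrt{403}}{588323} = \left(-3 + \sqrt{403}\right) \frac{1}{588323} = - \frac{3}{588323} + \frac{\sqrt{403}}{588323}$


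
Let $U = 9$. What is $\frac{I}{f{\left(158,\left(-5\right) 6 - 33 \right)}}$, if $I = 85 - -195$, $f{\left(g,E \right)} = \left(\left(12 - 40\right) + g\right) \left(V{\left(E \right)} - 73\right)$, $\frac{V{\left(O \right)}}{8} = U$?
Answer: $- \frac{28}{13} \approx -2.1538$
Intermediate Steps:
$V{\left(O \right)} = 72$ ($V{\left(O \right)} = 8 \cdot 9 = 72$)
$f{\left(g,E \right)} = 28 - g$ ($f{\left(g,E \right)} = \left(\left(12 - 40\right) + g\right) \left(72 - 73\right) = \left(-28 + g\right) \left(-1\right) = 28 - g$)
$I = 280$ ($I = 85 + 195 = 280$)
$\frac{I}{f{\left(158,\left(-5\right) 6 - 33 \right)}} = \frac{280}{28 - 158} = \frac{280}{-130} = 280 \left(- \frac{1}{130}\right) = - \frac{28}{13}$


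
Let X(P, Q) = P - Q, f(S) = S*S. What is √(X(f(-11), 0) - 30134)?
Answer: I*√30013 ≈ 173.24*I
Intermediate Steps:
f(S) = S²
√(X(f(-11), 0) - 30134) = √(((-11)² - 1*0) - 30134) = √((121 + 0) - 30134) = √(121 - 30134) = √(-30013) = I*√30013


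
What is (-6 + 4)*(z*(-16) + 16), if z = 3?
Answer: 64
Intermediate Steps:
(-6 + 4)*(z*(-16) + 16) = (-6 + 4)*(3*(-16) + 16) = -2*(-48 + 16) = -2*(-32) = 64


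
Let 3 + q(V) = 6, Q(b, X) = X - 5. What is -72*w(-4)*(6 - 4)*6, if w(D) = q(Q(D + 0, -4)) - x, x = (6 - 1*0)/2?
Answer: 0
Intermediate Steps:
Q(b, X) = -5 + X
q(V) = 3 (q(V) = -3 + 6 = 3)
x = 3 (x = (6 + 0)*(½) = 6*(½) = 3)
w(D) = 0 (w(D) = 3 - 1*3 = 3 - 3 = 0)
-72*w(-4)*(6 - 4)*6 = -0*(6 - 4)*6 = -0*2*6 = -0*12 = -72*0 = 0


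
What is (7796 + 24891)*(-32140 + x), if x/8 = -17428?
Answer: -5607912468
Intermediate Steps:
x = -139424 (x = 8*(-17428) = -139424)
(7796 + 24891)*(-32140 + x) = (7796 + 24891)*(-32140 - 139424) = 32687*(-171564) = -5607912468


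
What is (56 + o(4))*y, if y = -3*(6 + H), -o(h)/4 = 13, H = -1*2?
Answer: -48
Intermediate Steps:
H = -2
o(h) = -52 (o(h) = -4*13 = -52)
y = -12 (y = -3*(6 - 2) = -3*4 = -12)
(56 + o(4))*y = (56 - 52)*(-12) = 4*(-12) = -48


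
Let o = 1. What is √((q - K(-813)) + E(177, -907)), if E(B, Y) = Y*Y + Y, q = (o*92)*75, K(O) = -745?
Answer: √829387 ≈ 910.71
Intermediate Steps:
q = 6900 (q = (1*92)*75 = 92*75 = 6900)
E(B, Y) = Y + Y² (E(B, Y) = Y² + Y = Y + Y²)
√((q - K(-813)) + E(177, -907)) = √((6900 - 1*(-745)) - 907*(1 - 907)) = √((6900 + 745) - 907*(-906)) = √(7645 + 821742) = √829387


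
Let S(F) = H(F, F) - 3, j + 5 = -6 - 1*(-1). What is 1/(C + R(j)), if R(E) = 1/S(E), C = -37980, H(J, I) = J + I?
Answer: -23/873541 ≈ -2.6330e-5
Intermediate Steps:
H(J, I) = I + J
j = -10 (j = -5 + (-6 - 1*(-1)) = -5 + (-6 + 1) = -5 - 5 = -10)
S(F) = -3 + 2*F (S(F) = (F + F) - 3 = 2*F - 3 = -3 + 2*F)
R(E) = 1/(-3 + 2*E)
1/(C + R(j)) = 1/(-37980 + 1/(-3 + 2*(-10))) = 1/(-37980 + 1/(-3 - 20)) = 1/(-37980 + 1/(-23)) = 1/(-37980 - 1/23) = 1/(-873541/23) = -23/873541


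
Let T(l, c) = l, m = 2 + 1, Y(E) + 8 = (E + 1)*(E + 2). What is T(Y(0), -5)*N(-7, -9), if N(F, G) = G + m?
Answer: 36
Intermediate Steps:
Y(E) = -8 + (1 + E)*(2 + E) (Y(E) = -8 + (E + 1)*(E + 2) = -8 + (1 + E)*(2 + E))
m = 3
N(F, G) = 3 + G (N(F, G) = G + 3 = 3 + G)
T(Y(0), -5)*N(-7, -9) = (-6 + 0² + 3*0)*(3 - 9) = (-6 + 0 + 0)*(-6) = -6*(-6) = 36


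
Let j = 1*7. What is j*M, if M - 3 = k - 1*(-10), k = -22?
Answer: -63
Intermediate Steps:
j = 7
M = -9 (M = 3 + (-22 - 1*(-10)) = 3 + (-22 + 10) = 3 - 12 = -9)
j*M = 7*(-9) = -63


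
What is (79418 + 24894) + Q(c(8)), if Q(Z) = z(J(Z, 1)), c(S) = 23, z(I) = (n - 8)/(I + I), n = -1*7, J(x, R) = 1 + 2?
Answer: 208619/2 ≈ 1.0431e+5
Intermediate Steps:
J(x, R) = 3
n = -7
z(I) = -15/(2*I) (z(I) = (-7 - 8)/(I + I) = -15*1/(2*I) = -15/(2*I))
Q(Z) = -5/2 (Q(Z) = -15/2/3 = -15/2*⅓ = -5/2)
(79418 + 24894) + Q(c(8)) = (79418 + 24894) - 5/2 = 104312 - 5/2 = 208619/2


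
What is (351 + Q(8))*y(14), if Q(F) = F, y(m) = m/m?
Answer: 359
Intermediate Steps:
y(m) = 1
(351 + Q(8))*y(14) = (351 + 8)*1 = 359*1 = 359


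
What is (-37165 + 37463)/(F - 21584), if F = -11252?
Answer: -149/16418 ≈ -0.0090754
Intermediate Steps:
(-37165 + 37463)/(F - 21584) = (-37165 + 37463)/(-11252 - 21584) = 298/(-32836) = 298*(-1/32836) = -149/16418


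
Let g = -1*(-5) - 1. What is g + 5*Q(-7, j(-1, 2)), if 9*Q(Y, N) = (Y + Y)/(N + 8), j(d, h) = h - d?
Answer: 326/99 ≈ 3.2929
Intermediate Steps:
g = 4 (g = 5 - 1 = 4)
Q(Y, N) = 2*Y/(9*(8 + N)) (Q(Y, N) = ((Y + Y)/(N + 8))/9 = ((2*Y)/(8 + N))/9 = (2*Y/(8 + N))/9 = 2*Y/(9*(8 + N)))
g + 5*Q(-7, j(-1, 2)) = 4 + 5*((2/9)*(-7)/(8 + (2 - 1*(-1)))) = 4 + 5*((2/9)*(-7)/(8 + (2 + 1))) = 4 + 5*((2/9)*(-7)/(8 + 3)) = 4 + 5*((2/9)*(-7)/11) = 4 + 5*((2/9)*(-7)*(1/11)) = 4 + 5*(-14/99) = 4 - 70/99 = 326/99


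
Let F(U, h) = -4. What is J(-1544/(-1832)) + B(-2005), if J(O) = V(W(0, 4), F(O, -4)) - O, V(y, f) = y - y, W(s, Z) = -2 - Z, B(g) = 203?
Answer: 46294/229 ≈ 202.16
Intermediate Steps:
V(y, f) = 0
J(O) = -O (J(O) = 0 - O = -O)
J(-1544/(-1832)) + B(-2005) = -(-1544)/(-1832) + 203 = -(-1544)*(-1)/1832 + 203 = -1*193/229 + 203 = -193/229 + 203 = 46294/229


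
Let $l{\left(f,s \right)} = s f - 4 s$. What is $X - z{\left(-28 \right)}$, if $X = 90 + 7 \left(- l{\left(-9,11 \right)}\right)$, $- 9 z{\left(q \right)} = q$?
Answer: $\frac{9791}{9} \approx 1087.9$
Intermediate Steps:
$l{\left(f,s \right)} = - 4 s + f s$ ($l{\left(f,s \right)} = f s - 4 s = - 4 s + f s$)
$z{\left(q \right)} = - \frac{q}{9}$
$X = 1091$ ($X = 90 + 7 \left(- 11 \left(-4 - 9\right)\right) = 90 + 7 \left(- 11 \left(-13\right)\right) = 90 + 7 \left(\left(-1\right) \left(-143\right)\right) = 90 + 7 \cdot 143 = 90 + 1001 = 1091$)
$X - z{\left(-28 \right)} = 1091 - \left(- \frac{1}{9}\right) \left(-28\right) = 1091 - \frac{28}{9} = \frac{9791}{9}$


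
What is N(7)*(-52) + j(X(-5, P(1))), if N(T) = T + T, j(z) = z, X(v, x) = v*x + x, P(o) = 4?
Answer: -744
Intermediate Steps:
X(v, x) = x + v*x
N(T) = 2*T
N(7)*(-52) + j(X(-5, P(1))) = (2*7)*(-52) + 4*(1 - 5) = 14*(-52) + 4*(-4) = -728 - 16 = -744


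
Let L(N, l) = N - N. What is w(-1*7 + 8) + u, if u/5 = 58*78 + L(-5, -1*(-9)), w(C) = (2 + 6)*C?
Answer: 22628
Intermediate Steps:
L(N, l) = 0
w(C) = 8*C
u = 22620 (u = 5*(58*78 + 0) = 5*(4524 + 0) = 5*4524 = 22620)
w(-1*7 + 8) + u = 8*(-1*7 + 8) + 22620 = 8*(-7 + 8) + 22620 = 8*1 + 22620 = 8 + 22620 = 22628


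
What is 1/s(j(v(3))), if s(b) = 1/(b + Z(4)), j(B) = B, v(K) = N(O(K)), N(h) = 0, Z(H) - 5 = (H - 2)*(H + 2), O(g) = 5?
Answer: 17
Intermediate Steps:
Z(H) = 5 + (-2 + H)*(2 + H) (Z(H) = 5 + (H - 2)*(H + 2) = 5 + (-2 + H)*(2 + H))
v(K) = 0
s(b) = 1/(17 + b) (s(b) = 1/(b + (1 + 4²)) = 1/(b + (1 + 16)) = 1/(b + 17) = 1/(17 + b))
1/s(j(v(3))) = 1/(1/(17 + 0)) = 1/(1/17) = 17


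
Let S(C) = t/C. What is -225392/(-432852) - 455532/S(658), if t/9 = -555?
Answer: 3604005793132/60058215 ≈ 60009.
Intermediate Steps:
t = -4995 (t = 9*(-555) = -4995)
S(C) = -4995/C
-225392/(-432852) - 455532/S(658) = -225392/(-432852) - 455532/((-4995/658)) = -225392*(-1/432852) - 455532/((-4995*1/658)) = 56348/108213 - 455532/(-4995/658) = 56348/108213 - 455532*(-658/4995) = 56348/108213 + 99913352/1665 = 3604005793132/60058215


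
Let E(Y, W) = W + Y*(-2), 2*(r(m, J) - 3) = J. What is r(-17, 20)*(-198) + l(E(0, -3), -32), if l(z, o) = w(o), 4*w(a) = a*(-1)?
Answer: -2566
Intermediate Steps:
r(m, J) = 3 + J/2
E(Y, W) = W - 2*Y
w(a) = -a/4 (w(a) = (a*(-1))/4 = (-a)/4 = -a/4)
l(z, o) = -o/4
r(-17, 20)*(-198) + l(E(0, -3), -32) = (3 + (1/2)*20)*(-198) - 1/4*(-32) = (3 + 10)*(-198) + 8 = 13*(-198) + 8 = -2574 + 8 = -2566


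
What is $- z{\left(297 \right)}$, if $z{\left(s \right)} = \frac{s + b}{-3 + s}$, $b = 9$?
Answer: $- \frac{51}{49} \approx -1.0408$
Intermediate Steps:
$z{\left(s \right)} = \frac{9 + s}{-3 + s}$ ($z{\left(s \right)} = \frac{s + 9}{-3 + s} = \frac{9 + s}{-3 + s}$)
$- z{\left(297 \right)} = - \frac{9 + 297}{-3 + 297} = - \frac{306}{294} = \left(-1\right) \frac{51}{49} = - \frac{51}{49}$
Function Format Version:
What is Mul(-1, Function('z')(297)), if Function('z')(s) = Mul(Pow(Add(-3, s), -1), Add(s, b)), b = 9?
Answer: Rational(-51, 49) ≈ -1.0408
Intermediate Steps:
Function('z')(s) = Mul(Pow(Add(-3, s), -1), Add(9, s)) (Function('z')(s) = Mul(Pow(Add(-3, s), -1), Add(s, 9)) = Mul(Pow(Add(-3, s), -1), Add(9, s)))
Mul(-1, Function('z')(297)) = Mul(-1, Mul(Pow(Add(-3, 297), -1), Add(9, 297))) = Mul(-1, Mul(Pow(294, -1), 306)) = Mul(-1, Mul(Rational(1, 294), 306)) = Mul(-1, Rational(51, 49)) = Rational(-51, 49)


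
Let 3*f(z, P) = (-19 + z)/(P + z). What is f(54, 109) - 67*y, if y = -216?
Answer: 7076843/489 ≈ 14472.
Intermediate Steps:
f(z, P) = (-19 + z)/(3*(P + z)) (f(z, P) = ((-19 + z)/(P + z))/3 = (-19 + z)/(3*(P + z)))
f(54, 109) - 67*y = (-19 + 54)/(3*(109 + 54)) - 67*(-216) = (1/3)*35/163 + 14472 = (1/3)*(1/163)*35 + 14472 = 35/489 + 14472 = 7076843/489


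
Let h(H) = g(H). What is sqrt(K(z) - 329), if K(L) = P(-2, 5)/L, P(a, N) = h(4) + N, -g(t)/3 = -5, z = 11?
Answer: I*sqrt(39589)/11 ≈ 18.088*I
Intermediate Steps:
g(t) = 15 (g(t) = -3*(-5) = 15)
h(H) = 15
P(a, N) = 15 + N
K(L) = 20/L (K(L) = (15 + 5)/L = 20/L)
sqrt(K(z) - 329) = sqrt(20/11 - 329) = sqrt(-3599/11) = I*sqrt(39589)/11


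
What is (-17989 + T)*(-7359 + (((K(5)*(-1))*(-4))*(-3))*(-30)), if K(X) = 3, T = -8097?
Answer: 163793994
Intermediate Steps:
(-17989 + T)*(-7359 + (((K(5)*(-1))*(-4))*(-3))*(-30)) = (-17989 - 8097)*(-7359 + (((3*(-1))*(-4))*(-3))*(-30)) = -26086*(-7359 + (-3*(-4)*(-3))*(-30)) = -26086*(-7359 + (12*(-3))*(-30)) = -26086*(-7359 - 36*(-30)) = -26086*(-7359 + 1080) = -26086*(-6279) = 163793994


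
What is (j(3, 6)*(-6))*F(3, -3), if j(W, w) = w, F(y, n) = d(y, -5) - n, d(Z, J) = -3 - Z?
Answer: 108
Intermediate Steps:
F(y, n) = -3 - n - y (F(y, n) = (-3 - y) - n = -3 - n - y)
(j(3, 6)*(-6))*F(3, -3) = (6*(-6))*(-3 - 1*(-3) - 1*3) = -36*(-3 + 3 - 3) = -36*(-3) = 108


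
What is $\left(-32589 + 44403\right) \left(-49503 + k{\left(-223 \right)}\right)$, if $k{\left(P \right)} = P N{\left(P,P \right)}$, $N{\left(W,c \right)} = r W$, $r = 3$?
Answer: $1177666776$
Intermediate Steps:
$N{\left(W,c \right)} = 3 W$
$k{\left(P \right)} = 3 P^{2}$ ($k{\left(P \right)} = P 3 P = 3 P^{2}$)
$\left(-32589 + 44403\right) \left(-49503 + k{\left(-223 \right)}\right) = \left(-32589 + 44403\right) \left(-49503 + 3 \left(-223\right)^{2}\right) = 11814 \left(-49503 + 3 \cdot 49729\right) = 11814 \left(-49503 + 149187\right) = 11814 \cdot 99684 = 1177666776$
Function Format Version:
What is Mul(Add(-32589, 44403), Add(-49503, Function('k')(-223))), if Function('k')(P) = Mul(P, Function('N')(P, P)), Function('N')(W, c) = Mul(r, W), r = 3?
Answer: 1177666776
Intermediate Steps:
Function('N')(W, c) = Mul(3, W)
Function('k')(P) = Mul(3, Pow(P, 2)) (Function('k')(P) = Mul(P, Mul(3, P)) = Mul(3, Pow(P, 2)))
Mul(Add(-32589, 44403), Add(-49503, Function('k')(-223))) = Mul(Add(-32589, 44403), Add(-49503, Mul(3, Pow(-223, 2)))) = Mul(11814, Add(-49503, Mul(3, 49729))) = Mul(11814, Add(-49503, 149187)) = Mul(11814, 99684) = 1177666776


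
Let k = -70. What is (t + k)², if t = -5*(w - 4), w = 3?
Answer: 4225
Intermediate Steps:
t = 5 (t = -5*(3 - 4) = -5*(-1) = 5)
(t + k)² = (5 - 70)² = (-65)² = 4225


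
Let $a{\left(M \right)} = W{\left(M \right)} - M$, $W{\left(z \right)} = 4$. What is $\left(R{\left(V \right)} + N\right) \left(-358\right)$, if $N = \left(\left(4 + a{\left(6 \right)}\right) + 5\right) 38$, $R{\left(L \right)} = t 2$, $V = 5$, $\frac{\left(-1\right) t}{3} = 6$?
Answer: $-82340$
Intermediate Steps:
$t = -18$ ($t = \left(-3\right) 6 = -18$)
$a{\left(M \right)} = 4 - M$
$R{\left(L \right)} = -36$ ($R{\left(L \right)} = \left(-18\right) 2 = -36$)
$N = 266$ ($N = \left(\left(4 + \left(4 - 6\right)\right) + 5\right) 38 = \left(\left(4 - 2\right) + 5\right) 38 = \left(2 + 5\right) 38 = 7 \cdot 38 = 266$)
$\left(R{\left(V \right)} + N\right) \left(-358\right) = \left(-36 + 266\right) \left(-358\right) = 230 \left(-358\right) = -82340$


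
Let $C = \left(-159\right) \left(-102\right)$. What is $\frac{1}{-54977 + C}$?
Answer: $- \frac{1}{38759} \approx -2.58 \cdot 10^{-5}$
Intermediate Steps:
$C = 16218$
$\frac{1}{-54977 + C} = \frac{1}{-54977 + 16218} = \frac{1}{-38759} = - \frac{1}{38759}$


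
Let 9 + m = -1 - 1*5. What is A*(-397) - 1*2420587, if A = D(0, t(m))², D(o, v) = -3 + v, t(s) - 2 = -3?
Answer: -2426939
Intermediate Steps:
m = -15 (m = -9 + (-1 - 1*5) = -9 + (-1 - 5) = -9 - 6 = -15)
t(s) = -1 (t(s) = 2 - 3 = -1)
A = 16 (A = (-3 - 1)² = (-4)² = 16)
A*(-397) - 1*2420587 = 16*(-397) - 1*2420587 = -6352 - 2420587 = -2426939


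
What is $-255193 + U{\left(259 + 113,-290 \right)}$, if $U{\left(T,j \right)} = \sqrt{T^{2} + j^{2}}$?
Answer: $-255193 + 2 \sqrt{55621} \approx -2.5472 \cdot 10^{5}$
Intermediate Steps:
$-255193 + U{\left(259 + 113,-290 \right)} = -255193 + \sqrt{\left(259 + 113\right)^{2} + \left(-290\right)^{2}} = -255193 + \sqrt{372^{2} + 84100} = -255193 + \sqrt{138384 + 84100} = -255193 + \sqrt{222484} = -255193 + 2 \sqrt{55621}$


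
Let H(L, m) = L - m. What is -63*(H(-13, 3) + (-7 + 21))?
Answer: 126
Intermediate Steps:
-63*(H(-13, 3) + (-7 + 21)) = -63*((-13 - 1*3) + (-7 + 21)) = -63*((-13 - 3) + 14) = -63*(-16 + 14) = -63*(-2) = 126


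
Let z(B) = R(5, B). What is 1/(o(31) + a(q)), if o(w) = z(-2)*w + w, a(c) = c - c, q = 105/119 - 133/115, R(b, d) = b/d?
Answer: -2/93 ≈ -0.021505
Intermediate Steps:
z(B) = 5/B
q = -536/1955 (q = 105*(1/119) - 133*1/115 = 15/17 - 133/115 = -536/1955 ≈ -0.27417)
a(c) = 0
o(w) = -3*w/2 (o(w) = (5/(-2))*w + w = (5*(-½))*w + w = -5*w/2 + w = -3*w/2)
1/(o(31) + a(q)) = 1/(-3/2*31 + 0) = 1/(-93/2 + 0) = 1/(-93/2) = -2/93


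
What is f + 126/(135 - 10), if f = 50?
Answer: 6376/125 ≈ 51.008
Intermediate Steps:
f + 126/(135 - 10) = 50 + 126/(135 - 10) = 50 + 126/125 = 6376/125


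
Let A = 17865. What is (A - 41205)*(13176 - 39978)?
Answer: 625558680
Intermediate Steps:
(A - 41205)*(13176 - 39978) = (17865 - 41205)*(13176 - 39978) = -23340*(-26802) = 625558680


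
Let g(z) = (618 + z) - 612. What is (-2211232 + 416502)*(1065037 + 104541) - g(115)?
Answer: -2099076724061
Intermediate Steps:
g(z) = 6 + z
(-2211232 + 416502)*(1065037 + 104541) - g(115) = (-2211232 + 416502)*(1065037 + 104541) - (6 + 115) = -1794730*1169578 - 1*121 = -2099076723940 - 121 = -2099076724061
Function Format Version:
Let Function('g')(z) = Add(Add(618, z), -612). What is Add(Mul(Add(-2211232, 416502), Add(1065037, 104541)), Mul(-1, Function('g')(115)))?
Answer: -2099076724061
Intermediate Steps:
Function('g')(z) = Add(6, z)
Add(Mul(Add(-2211232, 416502), Add(1065037, 104541)), Mul(-1, Function('g')(115))) = Add(Mul(Add(-2211232, 416502), Add(1065037, 104541)), Mul(-1, Add(6, 115))) = Add(Mul(-1794730, 1169578), Mul(-1, 121)) = Add(-2099076723940, -121) = -2099076724061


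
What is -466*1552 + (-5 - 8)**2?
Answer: -723063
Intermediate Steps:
-466*1552 + (-5 - 8)**2 = -723232 + (-13)**2 = -723232 + 169 = -723063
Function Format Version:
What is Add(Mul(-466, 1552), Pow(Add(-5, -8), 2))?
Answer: -723063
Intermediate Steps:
Add(Mul(-466, 1552), Pow(Add(-5, -8), 2)) = Add(-723232, Pow(-13, 2)) = Add(-723232, 169) = -723063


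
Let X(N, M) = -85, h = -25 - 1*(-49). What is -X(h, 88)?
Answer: 85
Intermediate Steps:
h = 24 (h = -25 + 49 = 24)
-X(h, 88) = -1*(-85) = 85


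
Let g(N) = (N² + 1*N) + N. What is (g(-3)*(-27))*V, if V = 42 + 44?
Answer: -6966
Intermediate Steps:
g(N) = N² + 2*N (g(N) = (N² + N) + N = (N + N²) + N = N² + 2*N)
V = 86
(g(-3)*(-27))*V = (-3*(2 - 3)*(-27))*86 = (-3*(-1)*(-27))*86 = (3*(-27))*86 = -81*86 = -6966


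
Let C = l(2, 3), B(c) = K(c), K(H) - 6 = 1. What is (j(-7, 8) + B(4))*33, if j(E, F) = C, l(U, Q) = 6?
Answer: 429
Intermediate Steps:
K(H) = 7 (K(H) = 6 + 1 = 7)
B(c) = 7
C = 6
j(E, F) = 6
(j(-7, 8) + B(4))*33 = (6 + 7)*33 = 13*33 = 429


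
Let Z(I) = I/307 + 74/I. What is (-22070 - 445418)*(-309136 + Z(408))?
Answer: 2262697412812424/15657 ≈ 1.4452e+11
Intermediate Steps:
Z(I) = 74/I + I/307 (Z(I) = I*(1/307) + 74/I = I/307 + 74/I = 74/I + I/307)
(-22070 - 445418)*(-309136 + Z(408)) = (-22070 - 445418)*(-309136 + (74/408 + (1/307)*408)) = -467488*(-309136 + (74*(1/408) + 408/307)) = -467488*(-309136 + (37/204 + 408/307)) = -467488*(-309136 + 94591/62628) = -467488*(-19360474817/62628) = 2262697412812424/15657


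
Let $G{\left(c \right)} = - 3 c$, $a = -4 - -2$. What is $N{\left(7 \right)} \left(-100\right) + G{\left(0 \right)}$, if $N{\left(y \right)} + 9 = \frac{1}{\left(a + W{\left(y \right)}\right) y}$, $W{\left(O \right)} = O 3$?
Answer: $\frac{119600}{133} \approx 899.25$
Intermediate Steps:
$W{\left(O \right)} = 3 O$
$a = -2$ ($a = -4 + 2 = -2$)
$N{\left(y \right)} = -9 + \frac{1}{y \left(-2 + 3 y\right)}$ ($N{\left(y \right)} = -9 + \frac{1}{\left(-2 + 3 y\right) y} = -9 + \frac{1}{y \left(-2 + 3 y\right)}$)
$N{\left(7 \right)} \left(-100\right) + G{\left(0 \right)} = \frac{1 - 27 \cdot 7^{2} + 18 \cdot 7}{7 \left(-2 + 3 \cdot 7\right)} \left(-100\right) - 0 = \frac{1 - 1323 + 126}{7 \left(-2 + 21\right)} \left(-100\right) + 0 = \frac{1 - 1323 + 126}{7 \cdot 19} \left(-100\right) + 0 = \frac{1}{7} \cdot \frac{1}{19} \left(-1196\right) \left(-100\right) + 0 = \left(- \frac{1196}{133}\right) \left(-100\right) + 0 = \frac{119600}{133} + 0 = \frac{119600}{133}$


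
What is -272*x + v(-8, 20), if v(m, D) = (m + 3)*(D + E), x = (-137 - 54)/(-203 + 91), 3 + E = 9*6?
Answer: -5732/7 ≈ -818.86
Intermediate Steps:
E = 51 (E = -3 + 9*6 = -3 + 54 = 51)
x = 191/112 (x = -191/(-112) = -191*(-1/112) = 191/112 ≈ 1.7054)
v(m, D) = (3 + m)*(51 + D) (v(m, D) = (m + 3)*(D + 51) = (3 + m)*(51 + D))
-272*x + v(-8, 20) = -272*191/112 + (153 + 3*20 + 51*(-8) + 20*(-8)) = -3247/7 + (153 + 60 - 408 - 160) = -3247/7 - 355 = -5732/7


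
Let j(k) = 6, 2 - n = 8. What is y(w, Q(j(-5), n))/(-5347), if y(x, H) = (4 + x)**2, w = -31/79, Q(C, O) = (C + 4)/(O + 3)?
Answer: -81225/33370627 ≈ -0.0024340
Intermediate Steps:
n = -6 (n = 2 - 1*8 = 2 - 8 = -6)
Q(C, O) = (4 + C)/(3 + O)
w = -31/79 (w = -31*1/79 = -31/79 ≈ -0.39241)
y(w, Q(j(-5), n))/(-5347) = (4 - 31/79)**2/(-5347) = (285/79)**2*(-1/5347) = (81225/6241)*(-1/5347) = -81225/33370627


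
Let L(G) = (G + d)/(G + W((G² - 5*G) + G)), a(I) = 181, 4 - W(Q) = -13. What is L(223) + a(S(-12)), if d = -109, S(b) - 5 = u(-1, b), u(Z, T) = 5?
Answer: 7259/40 ≈ 181.48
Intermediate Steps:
S(b) = 10 (S(b) = 5 + 5 = 10)
W(Q) = 17 (W(Q) = 4 - 1*(-13) = 4 + 13 = 17)
L(G) = (-109 + G)/(17 + G) (L(G) = (G - 109)/(G + 17) = (-109 + G)/(17 + G))
L(223) + a(S(-12)) = (-109 + 223)/(17 + 223) + 181 = 114/240 + 181 = (1/240)*114 + 181 = 19/40 + 181 = 7259/40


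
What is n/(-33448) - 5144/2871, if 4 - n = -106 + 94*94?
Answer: -73502083/48014604 ≈ -1.5308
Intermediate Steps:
n = -8726 (n = 4 - (-106 + 94*94) = 4 - (-106 + 8836) = 4 - 1*8730 = 4 - 8730 = -8726)
n/(-33448) - 5144/2871 = -8726/(-33448) - 5144/2871 = -8726*(-1/33448) - 5144*1/2871 = 4363/16724 - 5144/2871 = -73502083/48014604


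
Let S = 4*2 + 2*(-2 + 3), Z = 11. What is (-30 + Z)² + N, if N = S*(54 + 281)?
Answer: 3711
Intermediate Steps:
S = 10 (S = 8 + 2*1 = 8 + 2 = 10)
N = 3350 (N = 10*(54 + 281) = 10*335 = 3350)
(-30 + Z)² + N = (-30 + 11)² + 3350 = (-19)² + 3350 = 361 + 3350 = 3711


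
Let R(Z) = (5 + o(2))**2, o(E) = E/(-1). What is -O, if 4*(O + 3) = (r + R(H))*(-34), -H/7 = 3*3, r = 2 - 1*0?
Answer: 193/2 ≈ 96.500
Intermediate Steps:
o(E) = -E (o(E) = E*(-1) = -E)
r = 2 (r = 2 + 0 = 2)
H = -63 (H = -21*3 = -7*9 = -63)
R(Z) = 9 (R(Z) = (5 - 1*2)**2 = (5 - 2)**2 = 3**2 = 9)
O = -193/2 (O = -3 + ((2 + 9)*(-34))/4 = -3 + (11*(-34))/4 = -3 + (1/4)*(-374) = -3 - 187/2 = -193/2 ≈ -96.500)
-O = -1*(-193/2) = 193/2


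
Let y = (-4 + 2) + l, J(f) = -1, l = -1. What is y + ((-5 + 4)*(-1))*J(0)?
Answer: -4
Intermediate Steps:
y = -3 (y = (-4 + 2) - 1 = -2 - 1 = -3)
y + ((-5 + 4)*(-1))*J(0) = -3 + ((-5 + 4)*(-1))*(-1) = -3 - 1*(-1)*(-1) = -3 + 1*(-1) = -3 - 1 = -4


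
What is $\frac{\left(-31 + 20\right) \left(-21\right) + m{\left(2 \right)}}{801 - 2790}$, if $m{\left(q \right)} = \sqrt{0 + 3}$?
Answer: $- \frac{77}{663} - \frac{\sqrt{3}}{1989} \approx -0.11701$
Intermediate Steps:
$m{\left(q \right)} = \sqrt{3}$
$\frac{\left(-31 + 20\right) \left(-21\right) + m{\left(2 \right)}}{801 - 2790} = \frac{\left(-31 + 20\right) \left(-21\right) + \sqrt{3}}{801 - 2790} = \frac{\left(-11\right) \left(-21\right) + \sqrt{3}}{-1989} = \left(231 + \sqrt{3}\right) \left(- \frac{1}{1989}\right) = - \frac{77}{663} - \frac{\sqrt{3}}{1989}$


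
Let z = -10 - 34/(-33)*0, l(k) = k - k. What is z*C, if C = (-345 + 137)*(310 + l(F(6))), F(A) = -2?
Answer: 644800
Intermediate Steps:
l(k) = 0
z = -10 (z = -10 - 34*(-1/33)*0 = -10 + (34/33)*0 = -10 + 0 = -10)
C = -64480 (C = (-345 + 137)*(310 + 0) = -208*310 = -64480)
z*C = -10*(-64480) = 644800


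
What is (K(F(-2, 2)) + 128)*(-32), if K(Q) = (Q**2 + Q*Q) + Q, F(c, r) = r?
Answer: -4416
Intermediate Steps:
K(Q) = Q + 2*Q**2 (K(Q) = (Q**2 + Q**2) + Q = 2*Q**2 + Q = Q + 2*Q**2)
(K(F(-2, 2)) + 128)*(-32) = (2*(1 + 2*2) + 128)*(-32) = (2*(1 + 4) + 128)*(-32) = (2*5 + 128)*(-32) = (10 + 128)*(-32) = 138*(-32) = -4416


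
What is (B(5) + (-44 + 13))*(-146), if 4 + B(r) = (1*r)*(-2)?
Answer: 6570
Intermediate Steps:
B(r) = -4 - 2*r (B(r) = -4 + (1*r)*(-2) = -4 + r*(-2) = -4 - 2*r)
(B(5) + (-44 + 13))*(-146) = ((-4 - 2*5) + (-44 + 13))*(-146) = ((-4 - 10) - 31)*(-146) = (-14 - 31)*(-146) = -45*(-146) = 6570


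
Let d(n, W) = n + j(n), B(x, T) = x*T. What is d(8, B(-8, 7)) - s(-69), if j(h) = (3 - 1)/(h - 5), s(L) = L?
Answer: 233/3 ≈ 77.667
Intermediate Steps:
j(h) = 2/(-5 + h)
B(x, T) = T*x
d(n, W) = n + 2/(-5 + n)
d(8, B(-8, 7)) - s(-69) = (2 + 8*(-5 + 8))/(-5 + 8) - 1*(-69) = (2 + 8*3)/3 + 69 = (2 + 24)/3 + 69 = (1/3)*26 + 69 = 26/3 + 69 = 233/3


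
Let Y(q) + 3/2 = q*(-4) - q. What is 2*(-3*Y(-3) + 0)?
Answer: -81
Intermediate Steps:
Y(q) = -3/2 - 5*q (Y(q) = -3/2 + (q*(-4) - q) = -3/2 + (-4*q - q) = -3/2 - 5*q)
2*(-3*Y(-3) + 0) = 2*(-3*(-3/2 - 5*(-3)) + 0) = 2*(-3*(-3/2 + 15) + 0) = 2*(-3*27/2 + 0) = 2*(-81/2 + 0) = 2*(-81/2) = -81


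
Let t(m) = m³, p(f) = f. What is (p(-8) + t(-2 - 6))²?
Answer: 270400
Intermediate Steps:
(p(-8) + t(-2 - 6))² = (-8 + (-2 - 6)³)² = (-8 + (-8)³)² = (-8 - 512)² = (-520)² = 270400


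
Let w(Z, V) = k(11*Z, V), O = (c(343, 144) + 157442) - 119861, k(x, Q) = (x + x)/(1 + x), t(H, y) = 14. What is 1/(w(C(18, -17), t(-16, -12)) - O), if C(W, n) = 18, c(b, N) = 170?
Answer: -199/7512053 ≈ -2.6491e-5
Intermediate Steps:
k(x, Q) = 2*x/(1 + x) (k(x, Q) = (2*x)/(1 + x) = 2*x/(1 + x))
O = 37751 (O = (170 + 157442) - 119861 = 157612 - 119861 = 37751)
w(Z, V) = 22*Z/(1 + 11*Z) (w(Z, V) = 2*(11*Z)/(1 + 11*Z) = 22*Z/(1 + 11*Z))
1/(w(C(18, -17), t(-16, -12)) - O) = 1/(22*18/(1 + 11*18) - 1*37751) = 1/(22*18/(1 + 198) - 37751) = 1/(22*18/199 - 37751) = 1/(22*18*(1/199) - 37751) = 1/(396/199 - 37751) = 1/(-7512053/199) = -199/7512053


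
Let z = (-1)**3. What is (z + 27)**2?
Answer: 676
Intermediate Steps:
z = -1
(z + 27)**2 = (-1 + 27)**2 = 26**2 = 676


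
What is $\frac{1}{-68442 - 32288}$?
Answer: $- \frac{1}{100730} \approx -9.9275 \cdot 10^{-6}$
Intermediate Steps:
$\frac{1}{-68442 - 32288} = \frac{1}{-100730} = - \frac{1}{100730}$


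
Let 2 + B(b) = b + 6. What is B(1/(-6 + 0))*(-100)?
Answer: -1150/3 ≈ -383.33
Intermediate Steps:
B(b) = 4 + b (B(b) = -2 + (b + 6) = -2 + (6 + b) = 4 + b)
B(1/(-6 + 0))*(-100) = (4 + 1/(-6 + 0))*(-100) = (4 + 1/(-6))*(-100) = (4 - ⅙)*(-100) = (23/6)*(-100) = -1150/3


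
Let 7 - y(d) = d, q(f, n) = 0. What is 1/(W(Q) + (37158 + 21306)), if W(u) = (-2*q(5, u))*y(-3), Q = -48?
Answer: 1/58464 ≈ 1.7105e-5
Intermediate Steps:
y(d) = 7 - d
W(u) = 0 (W(u) = (-2*0)*(7 - 1*(-3)) = 0*(7 + 3) = 0*10 = 0)
1/(W(Q) + (37158 + 21306)) = 1/(0 + (37158 + 21306)) = 1/(0 + 58464) = 1/58464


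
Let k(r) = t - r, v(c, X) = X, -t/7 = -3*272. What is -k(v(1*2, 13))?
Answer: -5699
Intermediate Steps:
t = 5712 (t = -(-21)*272 = -7*(-816) = 5712)
k(r) = 5712 - r
-k(v(1*2, 13)) = -(5712 - 1*13) = -(5712 - 13) = -1*5699 = -5699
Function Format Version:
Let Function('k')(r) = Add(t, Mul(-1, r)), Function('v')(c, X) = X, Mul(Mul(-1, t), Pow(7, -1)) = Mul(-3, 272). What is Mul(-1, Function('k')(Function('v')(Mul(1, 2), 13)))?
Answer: -5699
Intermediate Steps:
t = 5712 (t = Mul(-7, Mul(-3, 272)) = Mul(-7, -816) = 5712)
Function('k')(r) = Add(5712, Mul(-1, r))
Mul(-1, Function('k')(Function('v')(Mul(1, 2), 13))) = Mul(-1, Add(5712, Mul(-1, 13))) = Mul(-1, Add(5712, -13)) = Mul(-1, 5699) = -5699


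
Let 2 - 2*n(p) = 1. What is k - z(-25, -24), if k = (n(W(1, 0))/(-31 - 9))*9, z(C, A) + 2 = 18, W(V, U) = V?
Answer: -1289/80 ≈ -16.112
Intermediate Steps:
n(p) = ½ (n(p) = 1 - ½*1 = 1 - ½ = ½)
z(C, A) = 16 (z(C, A) = -2 + 18 = 16)
k = -9/80 (k = ((½)/(-31 - 9))*9 = ((½)/(-40))*9 = -1/40*½*9 = -1/80*9 = -9/80 ≈ -0.11250)
k - z(-25, -24) = -9/80 - 1*16 = -9/80 - 16 = -1289/80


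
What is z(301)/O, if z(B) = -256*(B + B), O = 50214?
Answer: -77056/25107 ≈ -3.0691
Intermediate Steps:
z(B) = -512*B
z(301)/O = -512*301/50214 = -154112*1/50214 = -77056/25107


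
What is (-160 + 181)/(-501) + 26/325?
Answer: 159/4175 ≈ 0.038084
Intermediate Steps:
(-160 + 181)/(-501) + 26/325 = 21*(-1/501) + 26*(1/325) = -7/167 + 2/25 = 159/4175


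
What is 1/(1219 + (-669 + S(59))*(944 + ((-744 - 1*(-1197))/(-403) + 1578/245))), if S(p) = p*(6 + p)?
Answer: 98735/296872035939 ≈ 3.3258e-7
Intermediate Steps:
1/(1219 + (-669 + S(59))*(944 + ((-744 - 1*(-1197))/(-403) + 1578/245))) = 1/(1219 + (-669 + 59*(6 + 59))*(944 + ((-744 - 1*(-1197))/(-403) + 1578/245))) = 1/(1219 + (-669 + 59*65)*(944 + ((-744 + 1197)*(-1/403) + 1578*(1/245)))) = 1/(1219 + (-669 + 3835)*(944 + (453*(-1/403) + 1578/245))) = 1/(1219 + 3166*(944 + (-453/403 + 1578/245))) = 1/(1219 + 3166*(944 + 524949/98735)) = 1/(1219 + 3166*(93730789/98735)) = 1/(1219 + 296751677974/98735) = 1/(296872035939/98735) = 98735/296872035939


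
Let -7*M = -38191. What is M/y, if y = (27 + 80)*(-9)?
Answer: -38191/6741 ≈ -5.6655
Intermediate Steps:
M = 38191/7 (M = -1/7*(-38191) = 38191/7 ≈ 5455.9)
y = -963 (y = 107*(-9) = -963)
M/y = (38191/7)/(-963) = (38191/7)*(-1/963) = -38191/6741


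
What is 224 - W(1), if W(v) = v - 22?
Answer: 245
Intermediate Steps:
W(v) = -22 + v
224 - W(1) = 224 - (-22 + 1) = 224 - 1*(-21) = 224 + 21 = 245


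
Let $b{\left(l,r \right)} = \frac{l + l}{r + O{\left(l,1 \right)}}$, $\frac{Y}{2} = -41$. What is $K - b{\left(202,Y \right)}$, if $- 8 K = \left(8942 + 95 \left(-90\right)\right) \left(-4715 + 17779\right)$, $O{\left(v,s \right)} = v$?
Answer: $- \frac{19204181}{30} \approx -6.4014 \cdot 10^{5}$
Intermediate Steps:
$Y = -82$ ($Y = 2 \left(-41\right) = -82$)
$b{\left(l,r \right)} = \frac{2 l}{l + r}$ ($b{\left(l,r \right)} = \frac{l + l}{r + l} = \frac{2 l}{l + r}$)
$K = -640136$ ($K = - \frac{\left(8942 + 95 \left(-90\right)\right) \left(-4715 + 17779\right)}{8} = - \frac{\left(8942 - 8550\right) 13064}{8} = - \frac{392 \cdot 13064}{8} = \left(- \frac{1}{8}\right) 5121088 = -640136$)
$K - b{\left(202,Y \right)} = -640136 - 2 \cdot 202 \frac{1}{202 - 82} = -640136 - 2 \cdot 202 \cdot \frac{1}{120} = -640136 - \frac{101}{30} = - \frac{19204181}{30}$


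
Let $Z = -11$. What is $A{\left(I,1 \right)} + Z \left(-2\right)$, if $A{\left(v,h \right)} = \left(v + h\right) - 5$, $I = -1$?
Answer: $17$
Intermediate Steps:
$A{\left(v,h \right)} = -5 + h + v$ ($A{\left(v,h \right)} = \left(h + v\right) - 5 = -5 + h + v$)
$A{\left(I,1 \right)} + Z \left(-2\right) = \left(-5 + 1 - 1\right) - -22 = -5 + 22 = 17$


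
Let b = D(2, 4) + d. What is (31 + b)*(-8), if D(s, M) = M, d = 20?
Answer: -440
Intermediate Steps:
b = 24 (b = 4 + 20 = 24)
(31 + b)*(-8) = (31 + 24)*(-8) = 55*(-8) = -440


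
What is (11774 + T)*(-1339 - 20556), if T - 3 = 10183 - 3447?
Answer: -405342135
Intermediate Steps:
T = 6739 (T = 3 + (10183 - 3447) = 3 + 6736 = 6739)
(11774 + T)*(-1339 - 20556) = (11774 + 6739)*(-1339 - 20556) = 18513*(-21895) = -405342135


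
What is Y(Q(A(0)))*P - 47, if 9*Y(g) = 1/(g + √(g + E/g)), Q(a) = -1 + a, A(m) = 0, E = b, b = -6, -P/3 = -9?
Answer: -185/4 + 3*√5/4 ≈ -44.573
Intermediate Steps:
P = 27 (P = -3*(-9) = 27)
E = -6
Y(g) = 1/(9*(g + √(g - 6/g)))
Y(Q(A(0)))*P - 47 = (1/(9*((-1 + 0) + √((-1 + 0) - 6/(-1 + 0)))))*27 - 47 = (1/(9*(-1 + √(-1 - 6/(-1)))))*27 - 47 = (1/(9*(-1 + √(-1 - 6*(-1)))))*27 - 47 = (1/(9*(-1 + √(-1 + 6))))*27 - 47 = (1/(9*(-1 + √5)))*27 - 47 = 3/(-1 + √5) - 47 = -47 + 3/(-1 + √5)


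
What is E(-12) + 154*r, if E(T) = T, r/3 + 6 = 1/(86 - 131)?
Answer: -41914/15 ≈ -2794.3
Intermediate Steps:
r = -271/15 (r = -18 + 3/(86 - 131) = -18 + 3/(-45) = -18 + 3*(-1/45) = -18 - 1/15 = -271/15 ≈ -18.067)
E(-12) + 154*r = -12 + 154*(-271/15) = -12 - 41734/15 = -41914/15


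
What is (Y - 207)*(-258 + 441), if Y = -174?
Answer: -69723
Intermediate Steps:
(Y - 207)*(-258 + 441) = (-174 - 207)*(-258 + 441) = -381*183 = -69723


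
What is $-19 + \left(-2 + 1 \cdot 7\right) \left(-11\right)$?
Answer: $-74$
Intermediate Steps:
$-19 + \left(-2 + 1 \cdot 7\right) \left(-11\right) = -19 + \left(-2 + 7\right) \left(-11\right) = -19 + 5 \left(-11\right) = -19 - 55 = -74$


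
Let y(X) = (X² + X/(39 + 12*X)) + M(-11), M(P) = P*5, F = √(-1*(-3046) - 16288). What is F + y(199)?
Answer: 95978341/2427 + I*√13242 ≈ 39546.0 + 115.07*I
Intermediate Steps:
F = I*√13242 (F = √(3046 - 16288) = √(-13242) = I*√13242 ≈ 115.07*I)
M(P) = 5*P
y(X) = -55 + X² + X/(39 + 12*X) (y(X) = (X² + X/(39 + 12*X)) + 5*(-11) = (X² + X/(39 + 12*X)) - 55 = -55 + X² + X/(39 + 12*X))
F + y(199) = I*√13242 + (-2145 - 659*199 + 12*199³ + 39*199²)/(3*(13 + 4*199)) = I*√13242 + (-2145 - 131141 + 12*7880599 + 39*39601)/(3*(13 + 796)) = I*√13242 + (⅓)*(-2145 - 131141 + 94567188 + 1544439)/809 = I*√13242 + (⅓)*(1/809)*95978341 = I*√13242 + 95978341/2427 = 95978341/2427 + I*√13242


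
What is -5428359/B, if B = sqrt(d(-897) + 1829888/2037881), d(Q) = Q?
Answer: 5428359*I*sqrt(3721475102247089)/1826149369 ≈ 1.8134e+5*I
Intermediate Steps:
B = I*sqrt(3721475102247089)/2037881 (B = sqrt(-897 + 1829888/2037881) = sqrt(-1826149369/2037881) = I*sqrt(3721475102247089)/2037881 ≈ 29.935*I)
-5428359/B = -5428359*(-I*sqrt(3721475102247089)/1826149369) = -(-5428359)*I*sqrt(3721475102247089)/1826149369 = 5428359*I*sqrt(3721475102247089)/1826149369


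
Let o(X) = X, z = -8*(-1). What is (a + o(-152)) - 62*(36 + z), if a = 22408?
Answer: 19528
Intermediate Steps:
z = 8
(a + o(-152)) - 62*(36 + z) = (22408 - 152) - 62*(36 + 8) = 22256 - 62*44 = 22256 - 2728 = 19528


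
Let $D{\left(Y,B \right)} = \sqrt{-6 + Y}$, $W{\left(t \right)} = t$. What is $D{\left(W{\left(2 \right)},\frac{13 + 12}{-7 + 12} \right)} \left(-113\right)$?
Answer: $- 226 i \approx - 226.0 i$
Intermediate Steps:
$D{\left(W{\left(2 \right)},\frac{13 + 12}{-7 + 12} \right)} \left(-113\right) = \sqrt{-6 + 2} \left(-113\right) = \sqrt{-4} \left(-113\right) = 2 i \left(-113\right) = - 226 i$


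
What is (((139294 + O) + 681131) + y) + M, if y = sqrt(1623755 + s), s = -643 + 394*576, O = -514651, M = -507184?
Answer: -201410 + 2*sqrt(462514) ≈ -2.0005e+5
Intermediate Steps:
s = 226301 (s = -643 + 226944 = 226301)
y = 2*sqrt(462514) (y = sqrt(1623755 + 226301) = sqrt(1850056) = 2*sqrt(462514) ≈ 1360.2)
(((139294 + O) + 681131) + y) + M = (((139294 - 514651) + 681131) + 2*sqrt(462514)) - 507184 = ((-375357 + 681131) + 2*sqrt(462514)) - 507184 = (305774 + 2*sqrt(462514)) - 507184 = -201410 + 2*sqrt(462514)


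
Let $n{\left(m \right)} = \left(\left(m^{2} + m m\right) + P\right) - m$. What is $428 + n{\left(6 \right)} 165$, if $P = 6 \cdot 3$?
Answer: $14288$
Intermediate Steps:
$P = 18$
$n{\left(m \right)} = 18 - m + 2 m^{2}$ ($n{\left(m \right)} = \left(\left(m^{2} + m m\right) + 18\right) - m = \left(\left(m^{2} + m^{2}\right) + 18\right) - m = \left(2 m^{2} + 18\right) - m = \left(18 + 2 m^{2}\right) - m = 18 - m + 2 m^{2}$)
$428 + n{\left(6 \right)} 165 = 428 + \left(18 - 6 + 2 \cdot 6^{2}\right) 165 = 428 + \left(18 - 6 + 2 \cdot 36\right) 165 = 428 + \left(18 - 6 + 72\right) 165 = 428 + 84 \cdot 165 = 428 + 13860 = 14288$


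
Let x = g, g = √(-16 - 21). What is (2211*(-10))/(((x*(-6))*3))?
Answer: -3685*I*√37/111 ≈ -201.94*I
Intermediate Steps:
g = I*√37 (g = √(-37) = I*√37 ≈ 6.0828*I)
x = I*√37 ≈ 6.0828*I
(2211*(-10))/(((x*(-6))*3)) = (2211*(-10))/((((I*√37)*(-6))*3)) = -22110*I*√37/666 = -3685*I*√37/111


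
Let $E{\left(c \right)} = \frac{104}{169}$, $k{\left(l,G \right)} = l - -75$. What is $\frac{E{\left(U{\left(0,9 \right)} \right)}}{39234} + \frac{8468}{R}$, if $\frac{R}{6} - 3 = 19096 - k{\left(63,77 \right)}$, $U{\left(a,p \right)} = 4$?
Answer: $\frac{119998494}{1611817727} \approx 0.074449$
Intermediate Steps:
$k{\left(l,G \right)} = 75 + l$ ($k{\left(l,G \right)} = l + 75 = 75 + l$)
$R = 113766$ ($R = 18 + 6 \left(19096 - \left(75 + 63\right)\right) = 18 + 6 \left(19096 - 138\right) = 18 + 6 \cdot 18958 = 18 + 113748 = 113766$)
$E{\left(c \right)} = \frac{8}{13}$ ($E{\left(c \right)} = 104 \cdot \frac{1}{169} = \frac{8}{13}$)
$\frac{E{\left(U{\left(0,9 \right)} \right)}}{39234} + \frac{8468}{R} = \frac{8}{13 \cdot 39234} + \frac{8468}{113766} = \frac{8}{13} \cdot \frac{1}{39234} + 8468 \cdot \frac{1}{113766} = \frac{4}{255021} + \frac{4234}{56883} = \frac{119998494}{1611817727}$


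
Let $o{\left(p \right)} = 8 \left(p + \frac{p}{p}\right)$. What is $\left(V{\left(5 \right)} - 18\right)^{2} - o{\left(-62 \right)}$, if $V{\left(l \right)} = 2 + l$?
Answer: $609$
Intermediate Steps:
$o{\left(p \right)} = 8 + 8 p$ ($o{\left(p \right)} = 8 \left(p + 1\right) = 8 \left(1 + p\right) = 8 + 8 p$)
$\left(V{\left(5 \right)} - 18\right)^{2} - o{\left(-62 \right)} = \left(\left(2 + 5\right) - 18\right)^{2} - \left(8 + 8 \left(-62\right)\right) = \left(7 - 18\right)^{2} - \left(8 - 496\right) = \left(-11\right)^{2} - -488 = 121 + 488 = 609$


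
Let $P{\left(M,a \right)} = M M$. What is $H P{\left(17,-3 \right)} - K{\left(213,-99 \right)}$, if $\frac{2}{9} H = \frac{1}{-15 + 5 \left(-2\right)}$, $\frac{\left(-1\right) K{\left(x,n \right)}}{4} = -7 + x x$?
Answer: $\frac{9069799}{50} \approx 1.814 \cdot 10^{5}$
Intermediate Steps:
$P{\left(M,a \right)} = M^{2}$
$K{\left(x,n \right)} = 28 - 4 x^{2}$ ($K{\left(x,n \right)} = - 4 \left(-7 + x x\right) = - 4 \left(-7 + x^{2}\right) = 28 - 4 x^{2}$)
$H = - \frac{9}{50}$ ($H = \frac{9}{2 \left(-15 + 5 \left(-2\right)\right)} = \frac{9}{2 \left(-15 - 10\right)} = \frac{9}{2 \left(-25\right)} = \frac{9}{2} \left(- \frac{1}{25}\right) = - \frac{9}{50} \approx -0.18$)
$H P{\left(17,-3 \right)} - K{\left(213,-99 \right)} = - \frac{9 \cdot 17^{2}}{50} - \left(28 - 4 \cdot 213^{2}\right) = \left(- \frac{9}{50}\right) 289 - \left(28 - 181476\right) = - \frac{2601}{50} - \left(28 - 181476\right) = - \frac{2601}{50} - -181448 = - \frac{2601}{50} + 181448 = \frac{9069799}{50}$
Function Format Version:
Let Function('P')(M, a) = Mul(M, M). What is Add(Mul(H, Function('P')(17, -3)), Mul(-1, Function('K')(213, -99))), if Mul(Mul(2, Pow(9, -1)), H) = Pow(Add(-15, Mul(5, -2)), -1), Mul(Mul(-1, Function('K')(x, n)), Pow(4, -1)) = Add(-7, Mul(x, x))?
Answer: Rational(9069799, 50) ≈ 1.8140e+5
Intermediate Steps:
Function('P')(M, a) = Pow(M, 2)
Function('K')(x, n) = Add(28, Mul(-4, Pow(x, 2))) (Function('K')(x, n) = Mul(-4, Add(-7, Mul(x, x))) = Mul(-4, Add(-7, Pow(x, 2))) = Add(28, Mul(-4, Pow(x, 2))))
H = Rational(-9, 50) (H = Mul(Rational(9, 2), Pow(Add(-15, Mul(5, -2)), -1)) = Mul(Rational(9, 2), Pow(Add(-15, -10), -1)) = Mul(Rational(9, 2), Pow(-25, -1)) = Mul(Rational(9, 2), Rational(-1, 25)) = Rational(-9, 50) ≈ -0.18000)
Add(Mul(H, Function('P')(17, -3)), Mul(-1, Function('K')(213, -99))) = Add(Mul(Rational(-9, 50), Pow(17, 2)), Mul(-1, Add(28, Mul(-4, Pow(213, 2))))) = Add(Mul(Rational(-9, 50), 289), Mul(-1, Add(28, Mul(-4, 45369)))) = Add(Rational(-2601, 50), Mul(-1, Add(28, -181476))) = Add(Rational(-2601, 50), Mul(-1, -181448)) = Add(Rational(-2601, 50), 181448) = Rational(9069799, 50)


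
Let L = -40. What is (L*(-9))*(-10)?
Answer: -3600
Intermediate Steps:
(L*(-9))*(-10) = -40*(-9)*(-10) = 360*(-10) = -3600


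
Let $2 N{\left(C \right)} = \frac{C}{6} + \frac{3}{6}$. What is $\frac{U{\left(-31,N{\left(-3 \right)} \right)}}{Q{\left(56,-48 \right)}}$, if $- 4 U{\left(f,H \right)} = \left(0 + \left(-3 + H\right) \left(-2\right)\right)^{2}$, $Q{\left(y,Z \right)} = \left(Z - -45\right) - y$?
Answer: $\frac{9}{59} \approx 0.15254$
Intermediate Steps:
$N{\left(C \right)} = \frac{1}{4} + \frac{C}{12}$ ($N{\left(C \right)} = \frac{\frac{C}{6} + \frac{3}{6}}{2} = \frac{C \frac{1}{6} + 3 \cdot \frac{1}{6}}{2} = \frac{\frac{C}{6} + \frac{1}{2}}{2} = \frac{\frac{1}{2} + \frac{C}{6}}{2} = \frac{1}{4} + \frac{C}{12}$)
$Q{\left(y,Z \right)} = 45 + Z - y$ ($Q{\left(y,Z \right)} = \left(Z + 45\right) - y = \left(45 + Z\right) - y = 45 + Z - y$)
$U{\left(f,H \right)} = - \frac{\left(6 - 2 H\right)^{2}}{4}$ ($U{\left(f,H \right)} = - \frac{\left(0 + \left(-3 + H\right) \left(-2\right)\right)^{2}}{4} = - \frac{\left(0 - \left(-6 + 2 H\right)\right)^{2}}{4} = - \frac{\left(6 - 2 H\right)^{2}}{4}$)
$\frac{U{\left(-31,N{\left(-3 \right)} \right)}}{Q{\left(56,-48 \right)}} = \frac{\left(-1\right) \left(-3 + \left(\frac{1}{4} + \frac{1}{12} \left(-3\right)\right)\right)^{2}}{45 - 48 - 56} = \frac{\left(-1\right) \left(-3 + \left(\frac{1}{4} - \frac{1}{4}\right)\right)^{2}}{45 - 48 - 56} = \frac{\left(-1\right) \left(-3 + 0\right)^{2}}{-59} = - \left(-3\right)^{2} \left(- \frac{1}{59}\right) = \left(-1\right) 9 \left(- \frac{1}{59}\right) = \left(-9\right) \left(- \frac{1}{59}\right) = \frac{9}{59}$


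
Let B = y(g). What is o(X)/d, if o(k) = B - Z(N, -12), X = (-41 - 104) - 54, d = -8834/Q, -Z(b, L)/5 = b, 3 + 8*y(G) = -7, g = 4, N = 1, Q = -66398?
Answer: 497985/17668 ≈ 28.186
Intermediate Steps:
y(G) = -5/4 (y(G) = -3/8 + (⅛)*(-7) = -3/8 - 7/8 = -5/4)
B = -5/4 ≈ -1.2500
Z(b, L) = -5*b
d = 4417/33199 (d = -8834/(-66398) = -8834*(-1/66398) = 4417/33199 ≈ 0.13305)
X = -199 (X = -145 - 54 = -199)
o(k) = 15/4 (o(k) = -5/4 - (-5) = -5/4 - 1*(-5) = -5/4 + 5 = 15/4)
o(X)/d = 15/(4*(4417/33199)) = (15/4)*(33199/4417) = 497985/17668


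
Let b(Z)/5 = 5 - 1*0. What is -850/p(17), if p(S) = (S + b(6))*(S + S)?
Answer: -25/42 ≈ -0.59524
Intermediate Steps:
b(Z) = 25 (b(Z) = 5*(5 - 1*0) = 5*(5 + 0) = 5*5 = 25)
p(S) = 2*S*(25 + S) (p(S) = (S + 25)*(S + S) = (25 + S)*(2*S) = 2*S*(25 + S))
-850/p(17) = -850*1/(34*(25 + 17)) = -850/(2*17*42) = -850/1428 = -850*1/1428 = -25/42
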